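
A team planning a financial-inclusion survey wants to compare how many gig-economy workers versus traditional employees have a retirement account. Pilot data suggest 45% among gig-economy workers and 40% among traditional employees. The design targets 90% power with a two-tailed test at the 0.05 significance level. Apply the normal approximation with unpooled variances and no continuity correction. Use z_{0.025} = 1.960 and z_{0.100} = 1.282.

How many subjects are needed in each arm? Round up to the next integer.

n = (z_{α/2} + z_β)² · [p₁(1−p₁) + p₂(1−p₂)] / (p₁ − p₂)²
  = (1.960 + 1.282)² · (0.45·0.55 + 0.40·0.60) / (0.05)²
  = (3.242)² · (0.2475 + 0.2400) / 0.0025
  = 10.5106 · 0.4875 / 0.0025
  = 2049.56
Round up → n = 2050 per group.

n = 2050 per group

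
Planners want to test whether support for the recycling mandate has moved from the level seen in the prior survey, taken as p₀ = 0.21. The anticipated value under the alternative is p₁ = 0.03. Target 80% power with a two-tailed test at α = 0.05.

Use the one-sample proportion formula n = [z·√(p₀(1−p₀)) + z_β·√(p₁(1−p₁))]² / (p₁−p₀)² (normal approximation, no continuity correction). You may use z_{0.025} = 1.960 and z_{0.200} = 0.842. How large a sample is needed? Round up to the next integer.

n = 28

n = [z_{α/2}·√(p₀q₀) + z_β·√(p₁q₁)]² / (p₁ − p₀)²
  = [1.960·√(0.21·0.79) + 0.842·√(0.03·0.97)]² / (-0.18)²
  = [1.960·0.4073 + 0.842·0.1706]² / 0.0324
  = [0.9420]² / 0.0324
  = 27.39
Round up → n = 28.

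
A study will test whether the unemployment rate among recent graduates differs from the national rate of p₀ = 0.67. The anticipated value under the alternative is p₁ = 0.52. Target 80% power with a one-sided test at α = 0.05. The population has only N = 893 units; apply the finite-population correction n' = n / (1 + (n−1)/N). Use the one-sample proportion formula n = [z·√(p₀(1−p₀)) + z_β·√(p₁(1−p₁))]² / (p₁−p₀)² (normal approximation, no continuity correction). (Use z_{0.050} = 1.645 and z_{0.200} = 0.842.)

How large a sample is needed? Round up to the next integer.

n = [z_α·√(p₀q₀) + z_β·√(p₁q₁)]² / (p₁ − p₀)²
  = [1.645·√(0.67·0.33) + 0.842·√(0.52·0.48)]² / (-0.15)²
  = [1.645·0.4702 + 0.842·0.4996]² / 0.0225
  = [1.1942]² / 0.0225
  = 63.38
Finite-population correction (N = 893): 63.38 / (1 + (63.38 − 1)/893) = 59.24.
Round up → n = 60.

n = 60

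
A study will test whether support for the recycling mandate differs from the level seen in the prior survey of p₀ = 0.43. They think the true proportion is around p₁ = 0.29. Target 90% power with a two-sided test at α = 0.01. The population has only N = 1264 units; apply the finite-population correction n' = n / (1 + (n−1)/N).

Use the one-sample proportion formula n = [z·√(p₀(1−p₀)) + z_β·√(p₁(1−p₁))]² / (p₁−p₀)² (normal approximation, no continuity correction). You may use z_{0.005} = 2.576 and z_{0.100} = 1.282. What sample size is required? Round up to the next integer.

n = [z_{α/2}·√(p₀q₀) + z_β·√(p₁q₁)]² / (p₁ − p₀)²
  = [2.576·√(0.43·0.57) + 1.282·√(0.29·0.71)]² / (-0.14)²
  = [2.576·0.4951 + 1.282·0.4538]² / 0.0196
  = [1.8570]² / 0.0196
  = 175.95
Finite-population correction (N = 1264): 175.95 / (1 + (175.95 − 1)/1264) = 154.56.
Round up → n = 155.

n = 155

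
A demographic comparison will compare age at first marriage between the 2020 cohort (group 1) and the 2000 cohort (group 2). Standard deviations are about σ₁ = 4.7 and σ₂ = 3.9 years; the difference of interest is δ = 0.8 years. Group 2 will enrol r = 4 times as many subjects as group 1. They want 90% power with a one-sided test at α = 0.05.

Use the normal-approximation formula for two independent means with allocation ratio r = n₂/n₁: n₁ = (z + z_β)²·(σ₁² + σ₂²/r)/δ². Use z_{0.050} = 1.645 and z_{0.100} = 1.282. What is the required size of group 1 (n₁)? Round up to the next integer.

n₁ = (z_α + z_β)² · (σ₁² + σ₂²/r) / δ²
   = (1.645 + 1.282)² · (4.7² + 3.9²/4) / 0.8²
   = 8.5673 · (22.09 + 3.8025) / 0.64
   = 8.5673 · 25.8925 / 0.64
   = 346.61
Round up → n₁ = 347; n₂ = r·n₁ = 4 × 347 = 1388.

n₁ = 347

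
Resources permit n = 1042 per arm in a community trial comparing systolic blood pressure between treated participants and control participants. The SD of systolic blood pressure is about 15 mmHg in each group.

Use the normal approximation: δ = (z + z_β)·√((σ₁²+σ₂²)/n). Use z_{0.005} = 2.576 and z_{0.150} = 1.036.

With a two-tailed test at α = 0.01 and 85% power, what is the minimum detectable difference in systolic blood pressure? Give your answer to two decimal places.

δ = (z_{α/2} + z_β) · √((σ₁²+σ₂²)/n)
  = (2.576 + 1.036) · √(450/1042)
  = 3.612 · √0.43186
  = 3.612 · 0.6572
  = 2.3737

Minimum detectable difference ≈ 2.37 mmHg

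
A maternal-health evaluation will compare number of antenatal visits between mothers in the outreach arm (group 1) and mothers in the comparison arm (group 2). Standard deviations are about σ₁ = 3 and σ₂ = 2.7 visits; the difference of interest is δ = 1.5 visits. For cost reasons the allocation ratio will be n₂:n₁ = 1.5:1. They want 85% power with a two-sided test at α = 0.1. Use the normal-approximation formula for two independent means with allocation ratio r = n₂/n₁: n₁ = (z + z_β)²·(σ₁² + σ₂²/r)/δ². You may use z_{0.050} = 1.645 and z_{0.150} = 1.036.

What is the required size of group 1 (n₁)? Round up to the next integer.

n₁ = 45

n₁ = (z_{α/2} + z_β)² · (σ₁² + σ₂²/r) / δ²
   = (1.645 + 1.036)² · (3² + 2.7²/1.5) / 1.5²
   = 7.1878 · (9 + 4.86) / 2.25
   = 7.1878 · 13.86 / 2.25
   = 44.28
Round up → n₁ = 45; n₂ = r·n₁ = 1.5 × 45 = 68.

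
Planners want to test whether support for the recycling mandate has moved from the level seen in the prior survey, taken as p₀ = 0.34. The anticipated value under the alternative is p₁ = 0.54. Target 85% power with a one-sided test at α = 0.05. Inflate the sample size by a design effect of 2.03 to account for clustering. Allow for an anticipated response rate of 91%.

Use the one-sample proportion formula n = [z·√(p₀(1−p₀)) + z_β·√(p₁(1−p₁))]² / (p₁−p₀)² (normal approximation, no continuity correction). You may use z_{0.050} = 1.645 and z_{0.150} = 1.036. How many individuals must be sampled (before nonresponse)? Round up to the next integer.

n = 94

n = [z_α·√(p₀q₀) + z_β·√(p₁q₁)]² / (p₁ − p₀)²
  = [1.645·√(0.34·0.66) + 1.036·√(0.54·0.46)]² / (0.20)²
  = [1.645·0.4737 + 1.036·0.4984]² / 0.0400
  = [1.2956]² / 0.0400
  = 41.96
Design effect: 2.03 × 41.96 = 85.19.
Adjust for 91% response: 85.19 / 0.91 = 93.61.
Round up → n = 94.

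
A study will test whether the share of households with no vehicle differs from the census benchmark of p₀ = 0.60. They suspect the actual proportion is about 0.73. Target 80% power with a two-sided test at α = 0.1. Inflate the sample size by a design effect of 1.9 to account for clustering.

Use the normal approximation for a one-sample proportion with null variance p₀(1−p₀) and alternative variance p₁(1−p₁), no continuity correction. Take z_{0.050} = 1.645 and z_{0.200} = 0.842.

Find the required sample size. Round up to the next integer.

n = 157

n = [z_{α/2}·√(p₀q₀) + z_β·√(p₁q₁)]² / (p₁ − p₀)²
  = [1.645·√(0.60·0.40) + 0.842·√(0.73·0.27)]² / (0.13)²
  = [1.645·0.4899 + 0.842·0.4440]² / 0.0169
  = [1.1797]² / 0.0169
  = 82.35
Design effect: 1.9 × 82.35 = 156.46.
Round up → n = 157.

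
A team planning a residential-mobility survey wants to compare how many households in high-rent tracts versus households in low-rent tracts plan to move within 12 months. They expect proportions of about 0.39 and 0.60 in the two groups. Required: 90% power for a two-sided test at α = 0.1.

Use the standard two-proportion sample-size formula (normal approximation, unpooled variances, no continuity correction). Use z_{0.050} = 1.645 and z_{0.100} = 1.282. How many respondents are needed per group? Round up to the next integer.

n = (z_{α/2} + z_β)² · [p₁(1−p₁) + p₂(1−p₂)] / (p₁ − p₂)²
  = (1.645 + 1.282)² · (0.39·0.61 + 0.60·0.40) / (-0.21)²
  = (2.927)² · (0.2379 + 0.2400) / 0.0441
  = 8.5673 · 0.4779 / 0.0441
  = 92.84
Round up → n = 93 per group.

n = 93 per group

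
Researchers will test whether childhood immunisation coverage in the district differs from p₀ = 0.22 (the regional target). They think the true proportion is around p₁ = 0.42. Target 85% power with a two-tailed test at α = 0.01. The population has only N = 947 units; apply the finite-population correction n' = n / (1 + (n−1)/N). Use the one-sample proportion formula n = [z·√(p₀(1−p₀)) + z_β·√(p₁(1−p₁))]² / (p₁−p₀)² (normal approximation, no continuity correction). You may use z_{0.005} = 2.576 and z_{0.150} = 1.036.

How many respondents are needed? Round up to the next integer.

n = [z_{α/2}·√(p₀q₀) + z_β·√(p₁q₁)]² / (p₁ − p₀)²
  = [2.576·√(0.22·0.78) + 1.036·√(0.42·0.58)]² / (0.20)²
  = [2.576·0.4142 + 1.036·0.4936]² / 0.0400
  = [1.5784]² / 0.0400
  = 62.29
Finite-population correction (N = 947): 62.29 / (1 + (62.29 − 1)/947) = 58.50.
Round up → n = 59.

n = 59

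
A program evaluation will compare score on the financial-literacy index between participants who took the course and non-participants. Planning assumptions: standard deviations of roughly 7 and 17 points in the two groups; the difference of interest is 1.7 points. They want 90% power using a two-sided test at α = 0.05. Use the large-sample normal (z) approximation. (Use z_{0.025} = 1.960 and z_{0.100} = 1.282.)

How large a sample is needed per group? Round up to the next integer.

n = 1230 per group

n = (z_{α/2} + z_β)² · (σ₁² + σ₂²) / δ²
  = (1.960 + 1.282)² · (7² + 17² = 338) / 1.7²
  = 10.5106 · 338 / 2.89
  = 1229.26
Round up → n = 1230 per group.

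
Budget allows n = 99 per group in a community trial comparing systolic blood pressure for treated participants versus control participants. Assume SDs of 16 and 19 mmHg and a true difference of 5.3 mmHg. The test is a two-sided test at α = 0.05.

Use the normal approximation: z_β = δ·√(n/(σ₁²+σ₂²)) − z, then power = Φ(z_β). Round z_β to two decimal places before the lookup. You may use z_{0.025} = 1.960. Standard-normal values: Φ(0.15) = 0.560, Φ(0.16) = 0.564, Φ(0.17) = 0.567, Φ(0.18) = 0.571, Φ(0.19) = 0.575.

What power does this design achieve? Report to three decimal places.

Power ≈ 0.564

z_β = δ·√(n/(σ₁²+σ₂²)) − z_{α/2}
    = 5.3 · √(99/617) − 1.960
    = 5.3 · 0.40057 − 1.960
    = 2.1230 − 1.960 = 0.1630 → 0.16
Power = Φ(0.16) = 0.564.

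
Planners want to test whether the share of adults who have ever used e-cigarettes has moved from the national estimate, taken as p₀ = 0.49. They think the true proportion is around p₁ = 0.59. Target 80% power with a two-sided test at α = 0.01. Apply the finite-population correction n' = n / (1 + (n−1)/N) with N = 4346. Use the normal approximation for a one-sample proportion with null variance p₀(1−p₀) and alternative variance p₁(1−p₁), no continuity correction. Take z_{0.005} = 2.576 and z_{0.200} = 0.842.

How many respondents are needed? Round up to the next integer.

n = [z_{α/2}·√(p₀q₀) + z_β·√(p₁q₁)]² / (p₁ − p₀)²
  = [2.576·√(0.49·0.51) + 0.842·√(0.59·0.41)]² / (0.10)²
  = [2.576·0.4999 + 0.842·0.4918]² / 0.0100
  = [1.7019]² / 0.0100
  = 289.63
Finite-population correction (N = 4346): 289.63 / (1 + (289.63 − 1)/4346) = 271.60.
Round up → n = 272.

n = 272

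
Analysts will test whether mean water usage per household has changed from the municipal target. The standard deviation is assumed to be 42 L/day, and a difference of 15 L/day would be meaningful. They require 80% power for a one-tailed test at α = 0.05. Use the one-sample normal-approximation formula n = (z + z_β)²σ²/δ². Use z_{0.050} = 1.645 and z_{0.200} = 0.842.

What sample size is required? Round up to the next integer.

n = (z_α + z_β)² · σ² / δ²
  = (1.645 + 0.842)² · 42² / 15²
  = 6.1852 · 1764 / 225
  = 48.49
Round up → n = 49.

n = 49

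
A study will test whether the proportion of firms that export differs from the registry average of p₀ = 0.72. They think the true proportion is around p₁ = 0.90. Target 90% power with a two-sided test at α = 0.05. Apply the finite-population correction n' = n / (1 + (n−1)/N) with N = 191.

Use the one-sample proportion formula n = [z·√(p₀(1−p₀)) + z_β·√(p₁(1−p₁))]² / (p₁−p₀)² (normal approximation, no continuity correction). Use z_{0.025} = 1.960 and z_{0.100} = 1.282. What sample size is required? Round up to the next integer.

n = 40

n = [z_{α/2}·√(p₀q₀) + z_β·√(p₁q₁)]² / (p₁ − p₀)²
  = [1.960·√(0.72·0.28) + 1.282·√(0.90·0.10)]² / (0.18)²
  = [1.960·0.4490 + 1.282·0.3000]² / 0.0324
  = [1.2646]² / 0.0324
  = 49.36
Finite-population correction (N = 191): 49.36 / (1 + (49.36 − 1)/191) = 39.39.
Round up → n = 40.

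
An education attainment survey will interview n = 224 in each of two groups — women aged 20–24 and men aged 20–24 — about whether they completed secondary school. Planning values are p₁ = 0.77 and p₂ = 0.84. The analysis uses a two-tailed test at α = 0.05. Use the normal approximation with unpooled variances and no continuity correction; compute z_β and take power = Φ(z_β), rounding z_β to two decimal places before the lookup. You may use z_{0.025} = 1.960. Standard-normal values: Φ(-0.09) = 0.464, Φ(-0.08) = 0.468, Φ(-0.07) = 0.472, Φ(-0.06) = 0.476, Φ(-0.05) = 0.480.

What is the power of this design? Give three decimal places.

Power ≈ 0.468

z_β = |p₁−p₂|·√(n/[p₁q₁+p₂q₂]) − z_{α/2}
    = 0.07 · √(224/0.3115) − 1.960
    = 0.07 · 26.8161 − 1.960
    = 1.8771 − 1.960 = -0.0829 → -0.08
Power = Φ(-0.08) = 0.468.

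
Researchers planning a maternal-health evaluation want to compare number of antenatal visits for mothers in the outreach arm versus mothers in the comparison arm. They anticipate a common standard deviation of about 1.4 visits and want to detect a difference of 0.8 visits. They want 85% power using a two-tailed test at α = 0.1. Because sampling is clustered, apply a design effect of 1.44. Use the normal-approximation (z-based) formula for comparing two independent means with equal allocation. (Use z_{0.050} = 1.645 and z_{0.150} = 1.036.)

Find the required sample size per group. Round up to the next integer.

n = (z_{α/2} + z_β)² · (σ₁² + σ₂²) / δ²
  = (1.645 + 1.036)² · (2·1.4² = 3.92) / 0.8²
  = 7.1878 · 3.92 / 0.64
  = 44.03
Design effect: 1.44 × 44.03 = 63.40.
Round up → n = 64 per group.

n = 64 per group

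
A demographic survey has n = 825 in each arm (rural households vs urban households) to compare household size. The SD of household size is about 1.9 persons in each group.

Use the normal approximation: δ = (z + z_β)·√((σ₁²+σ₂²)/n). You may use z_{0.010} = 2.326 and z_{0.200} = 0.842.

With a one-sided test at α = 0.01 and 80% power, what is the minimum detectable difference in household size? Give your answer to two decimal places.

δ = (z_α + z_β) · √((σ₁²+σ₂²)/n)
  = (2.326 + 0.842) · √(7.22/825)
  = 3.168 · √0.00875
  = 3.168 · 0.0935
  = 0.2964

Minimum detectable difference ≈ 0.30 persons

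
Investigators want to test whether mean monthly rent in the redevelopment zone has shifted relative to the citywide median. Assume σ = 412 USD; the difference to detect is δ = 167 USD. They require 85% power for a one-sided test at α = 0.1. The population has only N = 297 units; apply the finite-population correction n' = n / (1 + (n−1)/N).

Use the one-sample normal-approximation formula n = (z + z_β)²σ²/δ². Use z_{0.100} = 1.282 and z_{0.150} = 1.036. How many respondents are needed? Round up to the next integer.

n = (z_α + z_β)² · σ² / δ²
  = (1.282 + 1.036)² · 412² / 167²
  = 5.3731 · 169744 / 27889
  = 32.70
Finite-population correction (N = 297): 32.70 / (1 + (32.70 − 1)/297) = 29.55.
Round up → n = 30.

n = 30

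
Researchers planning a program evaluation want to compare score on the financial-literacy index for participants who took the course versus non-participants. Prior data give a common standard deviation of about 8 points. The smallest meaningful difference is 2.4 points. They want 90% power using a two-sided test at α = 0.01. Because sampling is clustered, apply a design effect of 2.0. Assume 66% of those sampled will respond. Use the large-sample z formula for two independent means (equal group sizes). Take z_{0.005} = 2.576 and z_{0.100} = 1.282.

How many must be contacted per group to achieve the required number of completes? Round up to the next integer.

n = 1003 per group

n = (z_{α/2} + z_β)² · (σ₁² + σ₂²) / δ²
  = (2.576 + 1.282)² · (2·8² = 128) / 2.4²
  = 14.8842 · 128 / 5.76
  = 330.76
Design effect: 2.0 × 330.76 = 661.52.
Adjust for 66% response: 661.52 / 0.66 = 1002.30.
Round up → n = 1003 per group.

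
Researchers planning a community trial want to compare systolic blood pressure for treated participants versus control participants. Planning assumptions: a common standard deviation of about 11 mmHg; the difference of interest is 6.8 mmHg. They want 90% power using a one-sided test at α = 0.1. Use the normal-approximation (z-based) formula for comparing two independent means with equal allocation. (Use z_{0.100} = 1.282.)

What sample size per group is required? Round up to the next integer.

n = 35 per group

n = (z_α + z_β)² · (σ₁² + σ₂²) / δ²
  = (1.282 + 1.282)² · (2·11² = 242) / 6.8²
  = 6.5741 · 242 / 46.24
  = 34.41
Round up → n = 35 per group.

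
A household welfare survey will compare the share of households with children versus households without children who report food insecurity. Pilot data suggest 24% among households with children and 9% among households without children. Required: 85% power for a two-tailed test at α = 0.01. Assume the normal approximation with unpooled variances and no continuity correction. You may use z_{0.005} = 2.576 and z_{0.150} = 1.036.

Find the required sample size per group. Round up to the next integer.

n = 154 per group

n = (z_{α/2} + z_β)² · [p₁(1−p₁) + p₂(1−p₂)] / (p₁ − p₂)²
  = (2.576 + 1.036)² · (0.24·0.76 + 0.09·0.91) / (0.15)²
  = (3.612)² · (0.1824 + 0.0819) / 0.0225
  = 13.0465 · 0.2643 / 0.0225
  = 153.25
Round up → n = 154 per group.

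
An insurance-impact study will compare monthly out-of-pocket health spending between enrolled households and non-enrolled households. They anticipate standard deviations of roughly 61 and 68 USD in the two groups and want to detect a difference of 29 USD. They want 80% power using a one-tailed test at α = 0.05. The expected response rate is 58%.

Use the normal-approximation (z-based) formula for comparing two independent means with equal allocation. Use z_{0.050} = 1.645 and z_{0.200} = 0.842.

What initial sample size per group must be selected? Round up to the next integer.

n = 106 per group

n = (z_α + z_β)² · (σ₁² + σ₂²) / δ²
  = (1.645 + 0.842)² · (61² + 68² = 8345) / 29²
  = 6.1852 · 8345 / 841
  = 61.37
Adjust for 58% response: 61.37 / 0.58 = 105.82.
Round up → n = 106 per group.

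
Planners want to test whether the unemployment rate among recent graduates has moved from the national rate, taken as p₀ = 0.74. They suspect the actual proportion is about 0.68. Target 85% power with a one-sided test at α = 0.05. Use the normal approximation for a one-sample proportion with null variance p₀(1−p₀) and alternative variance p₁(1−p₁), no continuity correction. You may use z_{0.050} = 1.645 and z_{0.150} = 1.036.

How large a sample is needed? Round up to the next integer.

n = [z_α·√(p₀q₀) + z_β·√(p₁q₁)]² / (p₁ − p₀)²
  = [1.645·√(0.74·0.26) + 1.036·√(0.68·0.32)]² / (-0.06)²
  = [1.645·0.4386 + 1.036·0.4665]² / 0.0036
  = [1.2048]² / 0.0036
  = 403.22
Round up → n = 404.

n = 404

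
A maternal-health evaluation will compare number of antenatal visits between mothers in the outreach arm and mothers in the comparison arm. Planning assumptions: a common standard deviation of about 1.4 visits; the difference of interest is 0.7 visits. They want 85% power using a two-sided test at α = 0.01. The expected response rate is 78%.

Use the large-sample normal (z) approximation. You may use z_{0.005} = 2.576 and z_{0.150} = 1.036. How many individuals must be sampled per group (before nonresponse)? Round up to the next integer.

n = 134 per group

n = (z_{α/2} + z_β)² · (σ₁² + σ₂²) / δ²
  = (2.576 + 1.036)² · (2·1.4² = 3.92) / 0.7²
  = 13.0465 · 3.92 / 0.49
  = 104.37
Adjust for 78% response: 104.37 / 0.78 = 133.81.
Round up → n = 134 per group.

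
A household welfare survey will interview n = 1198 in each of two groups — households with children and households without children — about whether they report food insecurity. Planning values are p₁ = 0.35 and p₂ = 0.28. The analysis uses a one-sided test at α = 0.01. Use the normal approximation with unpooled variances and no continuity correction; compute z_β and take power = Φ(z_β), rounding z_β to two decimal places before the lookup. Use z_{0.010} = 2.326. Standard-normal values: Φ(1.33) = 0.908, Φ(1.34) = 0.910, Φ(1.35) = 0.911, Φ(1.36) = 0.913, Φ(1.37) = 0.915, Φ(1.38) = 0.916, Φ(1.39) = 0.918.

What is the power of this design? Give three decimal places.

z_β = |p₁−p₂|·√(n/[p₁q₁+p₂q₂]) − z_α
    = 0.07 · √(1198/0.4291) − 2.326
    = 0.07 · 52.8383 − 2.326
    = 3.6987 − 2.326 = 1.3727 → 1.37
Power = Φ(1.37) = 0.915.

Power ≈ 0.915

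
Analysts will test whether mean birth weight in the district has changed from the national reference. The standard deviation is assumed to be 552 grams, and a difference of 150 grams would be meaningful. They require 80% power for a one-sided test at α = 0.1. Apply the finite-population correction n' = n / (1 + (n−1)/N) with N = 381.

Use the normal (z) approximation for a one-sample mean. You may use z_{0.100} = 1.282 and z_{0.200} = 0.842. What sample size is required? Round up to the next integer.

n = (z_α + z_β)² · σ² / δ²
  = (1.282 + 0.842)² · 552² / 150²
  = 4.5114 · 304704 / 22500
  = 61.09
Finite-population correction (N = 381): 61.09 / (1 + (61.09 − 1)/381) = 52.77.
Round up → n = 53.

n = 53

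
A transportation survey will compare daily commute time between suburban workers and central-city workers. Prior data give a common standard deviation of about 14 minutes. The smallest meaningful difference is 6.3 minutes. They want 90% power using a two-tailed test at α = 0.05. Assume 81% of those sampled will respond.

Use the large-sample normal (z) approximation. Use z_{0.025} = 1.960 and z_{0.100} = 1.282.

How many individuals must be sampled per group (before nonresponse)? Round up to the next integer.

n = (z_{α/2} + z_β)² · (σ₁² + σ₂²) / δ²
  = (1.960 + 1.282)² · (2·14² = 392) / 6.3²
  = 10.5106 · 392 / 39.69
  = 103.81
Adjust for 81% response: 103.81 / 0.81 = 128.16.
Round up → n = 129 per group.

n = 129 per group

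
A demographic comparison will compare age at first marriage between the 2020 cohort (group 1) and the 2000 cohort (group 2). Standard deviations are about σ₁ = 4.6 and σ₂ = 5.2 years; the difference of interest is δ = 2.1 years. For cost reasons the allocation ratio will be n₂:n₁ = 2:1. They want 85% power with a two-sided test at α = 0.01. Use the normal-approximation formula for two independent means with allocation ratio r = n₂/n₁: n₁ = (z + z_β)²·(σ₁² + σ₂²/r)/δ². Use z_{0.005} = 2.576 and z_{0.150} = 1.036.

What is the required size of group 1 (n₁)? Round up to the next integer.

n₁ = 103

n₁ = (z_{α/2} + z_β)² · (σ₁² + σ₂²/r) / δ²
   = (2.576 + 1.036)² · (4.6² + 5.2²/2) / 2.1²
   = 13.0465 · (21.16 + 13.52) / 4.41
   = 13.0465 · 34.68 / 4.41
   = 102.60
Round up → n₁ = 103; n₂ = r·n₁ = 2 × 103 = 206.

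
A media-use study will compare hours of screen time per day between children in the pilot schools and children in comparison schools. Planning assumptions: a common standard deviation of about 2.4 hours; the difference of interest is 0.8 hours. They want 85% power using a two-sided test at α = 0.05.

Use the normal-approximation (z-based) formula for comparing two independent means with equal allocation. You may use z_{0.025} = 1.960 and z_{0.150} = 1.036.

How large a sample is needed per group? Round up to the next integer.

n = 162 per group

n = (z_{α/2} + z_β)² · (σ₁² + σ₂²) / δ²
  = (1.960 + 1.036)² · (2·2.4² = 11.52) / 0.8²
  = 8.9760 · 11.52 / 0.64
  = 161.57
Round up → n = 162 per group.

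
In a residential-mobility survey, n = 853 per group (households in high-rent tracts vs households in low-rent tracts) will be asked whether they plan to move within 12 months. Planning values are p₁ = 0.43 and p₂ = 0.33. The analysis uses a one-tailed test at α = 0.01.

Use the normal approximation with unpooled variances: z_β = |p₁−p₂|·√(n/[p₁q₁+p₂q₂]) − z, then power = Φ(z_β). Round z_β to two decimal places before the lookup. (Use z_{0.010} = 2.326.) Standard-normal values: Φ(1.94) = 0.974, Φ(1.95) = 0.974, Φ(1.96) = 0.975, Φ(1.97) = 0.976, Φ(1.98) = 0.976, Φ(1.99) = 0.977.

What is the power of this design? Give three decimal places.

z_β = |p₁−p₂|·√(n/[p₁q₁+p₂q₂]) − z_α
    = 0.10 · √(853/0.4662) − 2.326
    = 0.10 · 42.7748 − 2.326
    = 4.2775 − 2.326 = 1.9515 → 1.95
Power = Φ(1.95) = 0.974.

Power ≈ 0.974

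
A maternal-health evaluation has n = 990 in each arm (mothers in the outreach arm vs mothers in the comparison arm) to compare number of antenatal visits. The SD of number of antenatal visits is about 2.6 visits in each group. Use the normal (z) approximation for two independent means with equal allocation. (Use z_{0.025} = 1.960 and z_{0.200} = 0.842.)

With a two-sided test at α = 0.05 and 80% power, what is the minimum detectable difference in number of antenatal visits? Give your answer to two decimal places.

Minimum detectable difference ≈ 0.33 visits

δ = (z_{α/2} + z_β) · √((σ₁²+σ₂²)/n)
  = (1.960 + 0.842) · √(13.52/990)
  = 2.802 · √0.01366
  = 2.802 · 0.1169
  = 0.3274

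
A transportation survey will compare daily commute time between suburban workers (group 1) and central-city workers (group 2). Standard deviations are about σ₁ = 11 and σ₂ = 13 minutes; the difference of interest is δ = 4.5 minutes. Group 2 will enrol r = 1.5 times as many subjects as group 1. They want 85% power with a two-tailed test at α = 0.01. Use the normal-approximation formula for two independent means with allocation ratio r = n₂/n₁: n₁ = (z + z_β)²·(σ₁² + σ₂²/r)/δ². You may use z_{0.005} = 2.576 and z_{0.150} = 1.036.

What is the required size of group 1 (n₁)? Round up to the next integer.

n₁ = 151

n₁ = (z_{α/2} + z_β)² · (σ₁² + σ₂²/r) / δ²
   = (2.576 + 1.036)² · (11² + 13²/1.5) / 4.5²
   = 13.0465 · (121 + 112.6667) / 20.25
   = 13.0465 · 233.6667 / 20.25
   = 150.55
Round up → n₁ = 151; n₂ = r·n₁ = 1.5 × 151 = 227.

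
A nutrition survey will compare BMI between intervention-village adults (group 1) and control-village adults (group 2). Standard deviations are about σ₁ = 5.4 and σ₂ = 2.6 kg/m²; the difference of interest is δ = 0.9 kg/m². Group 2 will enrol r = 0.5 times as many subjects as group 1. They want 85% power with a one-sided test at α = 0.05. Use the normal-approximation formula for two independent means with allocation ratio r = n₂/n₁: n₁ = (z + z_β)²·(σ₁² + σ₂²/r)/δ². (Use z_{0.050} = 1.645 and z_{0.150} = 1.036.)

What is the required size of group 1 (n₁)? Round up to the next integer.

n₁ = 379

n₁ = (z_α + z_β)² · (σ₁² + σ₂²/r) / δ²
   = (1.645 + 1.036)² · (5.4² + 2.6²/0.5) / 0.9²
   = 7.1878 · (29.16 + 13.52) / 0.81
   = 7.1878 · 42.68 / 0.81
   = 378.73
Round up → n₁ = 379; n₂ = r·n₁ = 0.5 × 379 = 190.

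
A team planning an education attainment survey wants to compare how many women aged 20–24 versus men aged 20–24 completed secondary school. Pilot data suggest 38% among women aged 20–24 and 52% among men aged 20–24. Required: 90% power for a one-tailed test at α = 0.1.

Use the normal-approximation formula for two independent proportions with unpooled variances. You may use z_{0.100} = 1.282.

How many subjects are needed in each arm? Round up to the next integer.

n = (z_α + z_β)² · [p₁(1−p₁) + p₂(1−p₂)] / (p₁ − p₂)²
  = (1.282 + 1.282)² · (0.38·0.62 + 0.52·0.48) / (-0.14)²
  = (2.564)² · (0.2356 + 0.2496) / 0.0196
  = 6.5741 · 0.4852 / 0.0196
  = 162.74
Round up → n = 163 per group.

n = 163 per group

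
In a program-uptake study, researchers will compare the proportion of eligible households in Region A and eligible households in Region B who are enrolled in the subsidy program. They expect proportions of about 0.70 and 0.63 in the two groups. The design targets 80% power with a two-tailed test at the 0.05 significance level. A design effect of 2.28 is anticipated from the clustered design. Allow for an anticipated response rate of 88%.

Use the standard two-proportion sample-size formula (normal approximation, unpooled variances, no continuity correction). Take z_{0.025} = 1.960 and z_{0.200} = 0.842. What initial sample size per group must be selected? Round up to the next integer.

n = (z_{α/2} + z_β)² · [p₁(1−p₁) + p₂(1−p₂)] / (p₁ − p₂)²
  = (1.960 + 0.842)² · (0.70·0.30 + 0.63·0.37) / (0.07)²
  = (2.802)² · (0.2100 + 0.2331) / 0.0049
  = 7.8512 · 0.4431 / 0.0049
  = 709.97
Design effect: 2.28 × 709.97 = 1618.74.
Adjust for 88% response: 1618.74 / 0.88 = 1839.48.
Round up → n = 1840 per group.

n = 1840 per group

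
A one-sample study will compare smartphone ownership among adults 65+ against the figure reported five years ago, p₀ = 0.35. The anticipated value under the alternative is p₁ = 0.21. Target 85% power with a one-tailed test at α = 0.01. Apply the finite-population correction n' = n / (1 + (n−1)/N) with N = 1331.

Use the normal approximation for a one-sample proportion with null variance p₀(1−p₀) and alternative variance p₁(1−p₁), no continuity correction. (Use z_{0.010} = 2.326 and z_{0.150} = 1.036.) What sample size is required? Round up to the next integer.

n = [z_α·√(p₀q₀) + z_β·√(p₁q₁)]² / (p₁ − p₀)²
  = [2.326·√(0.35·0.65) + 1.036·√(0.21·0.79)]² / (-0.14)²
  = [2.326·0.4770 + 1.036·0.4073]² / 0.0196
  = [1.5314]² / 0.0196
  = 119.65
Finite-population correction (N = 1331): 119.65 / (1 + (119.65 − 1)/1331) = 109.86.
Round up → n = 110.

n = 110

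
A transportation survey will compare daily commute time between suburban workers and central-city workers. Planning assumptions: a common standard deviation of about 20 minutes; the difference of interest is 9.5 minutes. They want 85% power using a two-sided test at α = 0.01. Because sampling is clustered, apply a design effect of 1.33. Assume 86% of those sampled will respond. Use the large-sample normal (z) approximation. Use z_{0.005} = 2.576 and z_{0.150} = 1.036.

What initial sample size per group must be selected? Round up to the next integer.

n = 179 per group

n = (z_{α/2} + z_β)² · (σ₁² + σ₂²) / δ²
  = (2.576 + 1.036)² · (2·20² = 800) / 9.5²
  = 13.0465 · 800 / 90.25
  = 115.65
Design effect: 1.33 × 115.65 = 153.81.
Adjust for 86% response: 153.81 / 0.86 = 178.85.
Round up → n = 179 per group.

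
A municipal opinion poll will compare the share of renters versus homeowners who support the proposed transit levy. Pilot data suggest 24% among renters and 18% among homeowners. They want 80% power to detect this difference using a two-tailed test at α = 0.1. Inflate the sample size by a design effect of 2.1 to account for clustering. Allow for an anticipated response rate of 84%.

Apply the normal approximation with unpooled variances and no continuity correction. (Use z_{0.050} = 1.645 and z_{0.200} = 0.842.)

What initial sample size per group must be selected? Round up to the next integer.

n = 1418 per group

n = (z_{α/2} + z_β)² · [p₁(1−p₁) + p₂(1−p₂)] / (p₁ − p₂)²
  = (1.645 + 0.842)² · (0.24·0.76 + 0.18·0.82) / (0.06)²
  = (2.487)² · (0.1824 + 0.1476) / 0.0036
  = 6.1852 · 0.3300 / 0.0036
  = 566.97
Design effect: 2.1 × 566.97 = 1190.65.
Adjust for 84% response: 1190.65 / 0.84 = 1417.43.
Round up → n = 1418 per group.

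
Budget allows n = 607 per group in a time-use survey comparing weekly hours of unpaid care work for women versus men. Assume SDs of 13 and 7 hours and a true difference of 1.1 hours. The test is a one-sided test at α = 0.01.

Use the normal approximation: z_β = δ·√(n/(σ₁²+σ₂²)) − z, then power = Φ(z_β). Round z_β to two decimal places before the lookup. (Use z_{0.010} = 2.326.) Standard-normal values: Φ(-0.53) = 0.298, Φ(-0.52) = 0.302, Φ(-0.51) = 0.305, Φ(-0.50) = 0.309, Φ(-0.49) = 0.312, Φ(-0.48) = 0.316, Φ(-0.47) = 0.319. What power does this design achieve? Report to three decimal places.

Power ≈ 0.312

z_β = δ·√(n/(σ₁²+σ₂²)) − z_α
    = 1.1 · √(607/218) − 2.326
    = 1.1 · 1.66865 − 2.326
    = 1.8355 − 2.326 = -0.4905 → -0.49
Power = Φ(-0.49) = 0.312.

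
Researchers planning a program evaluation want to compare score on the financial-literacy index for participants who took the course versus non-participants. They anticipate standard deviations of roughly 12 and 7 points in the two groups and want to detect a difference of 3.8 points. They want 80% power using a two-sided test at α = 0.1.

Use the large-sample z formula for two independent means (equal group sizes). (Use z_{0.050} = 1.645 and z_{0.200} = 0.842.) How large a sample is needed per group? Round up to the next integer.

n = (z_{α/2} + z_β)² · (σ₁² + σ₂²) / δ²
  = (1.645 + 0.842)² · (12² + 7² = 193) / 3.8²
  = 6.1852 · 193 / 14.44
  = 82.67
Round up → n = 83 per group.

n = 83 per group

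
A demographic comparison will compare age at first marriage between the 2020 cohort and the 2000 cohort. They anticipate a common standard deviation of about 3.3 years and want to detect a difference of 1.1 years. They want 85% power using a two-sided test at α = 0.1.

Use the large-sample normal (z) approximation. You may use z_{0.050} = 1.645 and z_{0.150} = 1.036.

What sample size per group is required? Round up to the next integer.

n = 130 per group

n = (z_{α/2} + z_β)² · (σ₁² + σ₂²) / δ²
  = (1.645 + 1.036)² · (2·3.3² = 21.78) / 1.1²
  = 7.1878 · 21.78 / 1.21
  = 129.38
Round up → n = 130 per group.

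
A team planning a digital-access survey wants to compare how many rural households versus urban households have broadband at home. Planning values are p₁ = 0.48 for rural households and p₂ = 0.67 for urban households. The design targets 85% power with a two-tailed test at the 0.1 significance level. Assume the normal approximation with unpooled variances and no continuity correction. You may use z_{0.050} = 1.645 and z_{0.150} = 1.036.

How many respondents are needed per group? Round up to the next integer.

n = (z_{α/2} + z_β)² · [p₁(1−p₁) + p₂(1−p₂)] / (p₁ − p₂)²
  = (1.645 + 1.036)² · (0.48·0.52 + 0.67·0.33) / (-0.19)²
  = (2.681)² · (0.2496 + 0.2211) / 0.0361
  = 7.1878 · 0.4707 / 0.0361
  = 93.72
Round up → n = 94 per group.

n = 94 per group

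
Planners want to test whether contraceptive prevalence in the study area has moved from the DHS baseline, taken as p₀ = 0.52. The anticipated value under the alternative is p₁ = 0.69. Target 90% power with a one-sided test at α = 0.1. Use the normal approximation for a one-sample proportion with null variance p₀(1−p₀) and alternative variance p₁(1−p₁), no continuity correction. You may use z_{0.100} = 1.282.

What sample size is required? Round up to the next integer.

n = 53

n = [z_α·√(p₀q₀) + z_β·√(p₁q₁)]² / (p₁ − p₀)²
  = [1.282·√(0.52·0.48) + 1.282·√(0.69·0.31)]² / (0.17)²
  = [1.282·0.4996 + 1.282·0.4625]² / 0.0289
  = [1.2334]² / 0.0289
  = 52.64
Round up → n = 53.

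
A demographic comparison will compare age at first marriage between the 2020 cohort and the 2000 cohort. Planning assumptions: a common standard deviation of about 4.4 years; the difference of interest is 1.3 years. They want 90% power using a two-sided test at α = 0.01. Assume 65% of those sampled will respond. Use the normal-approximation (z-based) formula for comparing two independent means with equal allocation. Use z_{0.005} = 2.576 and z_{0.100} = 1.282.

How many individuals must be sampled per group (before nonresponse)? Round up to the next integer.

n = (z_{α/2} + z_β)² · (σ₁² + σ₂²) / δ²
  = (2.576 + 1.282)² · (2·4.4² = 38.72) / 1.3²
  = 14.8842 · 38.72 / 1.69
  = 341.01
Adjust for 65% response: 341.01 / 0.65 = 524.64.
Round up → n = 525 per group.

n = 525 per group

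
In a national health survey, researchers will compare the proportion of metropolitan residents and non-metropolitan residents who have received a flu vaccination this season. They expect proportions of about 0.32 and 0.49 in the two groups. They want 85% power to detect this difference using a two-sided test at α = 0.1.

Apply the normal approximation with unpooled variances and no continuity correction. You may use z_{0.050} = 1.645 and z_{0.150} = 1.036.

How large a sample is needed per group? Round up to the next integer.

n = (z_{α/2} + z_β)² · [p₁(1−p₁) + p₂(1−p₂)] / (p₁ − p₂)²
  = (1.645 + 1.036)² · (0.32·0.68 + 0.49·0.51) / (-0.17)²
  = (2.681)² · (0.2176 + 0.2499) / 0.0289
  = 7.1878 · 0.4675 / 0.0289
  = 116.27
Round up → n = 117 per group.

n = 117 per group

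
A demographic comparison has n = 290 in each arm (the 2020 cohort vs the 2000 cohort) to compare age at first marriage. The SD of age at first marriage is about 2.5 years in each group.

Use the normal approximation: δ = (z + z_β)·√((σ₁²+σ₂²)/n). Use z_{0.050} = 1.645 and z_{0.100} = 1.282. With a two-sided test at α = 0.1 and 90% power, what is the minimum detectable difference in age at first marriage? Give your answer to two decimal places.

Minimum detectable difference ≈ 0.61 years

δ = (z_{α/2} + z_β) · √((σ₁²+σ₂²)/n)
  = (1.645 + 1.282) · √(12.5/290)
  = 2.927 · √0.0431
  = 2.927 · 0.2076
  = 0.6077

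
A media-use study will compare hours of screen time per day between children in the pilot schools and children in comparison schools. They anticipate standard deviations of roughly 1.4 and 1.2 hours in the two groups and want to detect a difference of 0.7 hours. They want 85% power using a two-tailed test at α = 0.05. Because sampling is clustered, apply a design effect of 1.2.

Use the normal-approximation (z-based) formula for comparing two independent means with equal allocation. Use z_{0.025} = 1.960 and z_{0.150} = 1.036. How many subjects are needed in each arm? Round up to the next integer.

n = (z_{α/2} + z_β)² · (σ₁² + σ₂²) / δ²
  = (1.960 + 1.036)² · (1.4² + 1.2² = 3.4) / 0.7²
  = 8.9760 · 3.4 / 0.49
  = 62.28
Design effect: 1.2 × 62.28 = 74.74.
Round up → n = 75 per group.

n = 75 per group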